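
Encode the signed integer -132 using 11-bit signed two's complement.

|-132| = 132 = 00010000100 in 11 bits.
Invert the bits: 11101111011. Add 1: 11101111100.
Check: 11101111100 reads as 1916 − 2048 = -132.

11101111100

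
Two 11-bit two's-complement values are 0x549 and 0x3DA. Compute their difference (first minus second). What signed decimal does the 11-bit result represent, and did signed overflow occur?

0x549 = 10101001001 = -695 (signed)
0x3DA = 01111011010 = 986 (signed)
Subtract via negate-and-add: invert 01111011010 + 1 = 10000100110 (i.e. -986).
  10101001001
+ 10000100110
= 00101101111  (discard carry-out 1)
Result 00101101111: MSB = 0 → value 367.
Both addends (after negating the subtrahend) are negative but the stored result is non-negative: signed overflow. The true value -695 − 986 = -1681 lies outside [-1024, 1023].

367; overflow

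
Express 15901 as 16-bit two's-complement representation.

15901 is non-negative, so write it directly in 16 bits: 0011111000011101.

0011111000011101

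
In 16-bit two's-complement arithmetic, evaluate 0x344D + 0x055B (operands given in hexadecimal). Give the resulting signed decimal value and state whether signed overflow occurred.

0x344D = 0011010001001101 = 13389 (signed)
0x055B = 0000010101011011 = 1371 (signed)
  0011010001001101
+ 0000010101011011
= 0011100110101000
Result 0011100110101000: MSB = 0 → value 14760.
Both addends are non-negative and so is the stored result: no signed overflow.

14760; no overflow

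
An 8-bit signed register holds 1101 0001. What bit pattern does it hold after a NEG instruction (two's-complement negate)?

00101111

Invert: 00101110. Add 1: 00101111.
Check: 11010001 = -47, 00101111 = 47.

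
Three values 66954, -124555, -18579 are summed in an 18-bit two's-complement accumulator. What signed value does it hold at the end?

-76180

66954 + (-124555) = -57601 (110001111011111111)
-57601 + (-18579) = -76180 (101101011001101100)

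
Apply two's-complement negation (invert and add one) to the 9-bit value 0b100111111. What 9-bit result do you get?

Invert: 011000000. Add 1: 011000001.

011000001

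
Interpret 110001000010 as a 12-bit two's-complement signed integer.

-958

MSB is 1, so the value is negative.
Unsigned reading: 3138. Subtract 2^12 = 4096: 3138 − 4096 = -958.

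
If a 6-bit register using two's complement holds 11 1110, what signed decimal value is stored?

MSB is 1, so the value is negative.
Invert: 000001. Add 1: 000010 = 2. So the value is −2.

-2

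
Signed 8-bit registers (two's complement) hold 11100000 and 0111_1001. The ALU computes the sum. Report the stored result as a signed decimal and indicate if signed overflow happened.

89; no overflow

11100000 = -32 (signed)
0111_1001 → 01111001 = 121 (signed)
  11100000
+ 01111001
= 01011001  (discard carry-out 1)
Result 01011001: MSB = 0 → value 89.
Addends have opposite signs, so signed overflow cannot occur.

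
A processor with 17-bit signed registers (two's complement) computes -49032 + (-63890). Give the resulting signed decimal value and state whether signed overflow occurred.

18150; overflow

-49032 → 10100000001111000
-63890 → 10000011001101110
  10100000001111000
+ 10000011001101110
= 00100011011100110  (discard carry-out 1)
Result 00100011011100110: MSB = 0 → value 18150.
Both addends are negative but the stored result is non-negative: signed overflow. The true value -49032 + (-63890) = -112922 lies outside [-65536, 65535].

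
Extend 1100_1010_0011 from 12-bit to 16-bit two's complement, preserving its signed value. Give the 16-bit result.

1111110010100011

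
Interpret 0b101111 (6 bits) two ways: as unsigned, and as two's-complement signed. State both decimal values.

unsigned = 47, signed = -17

Unsigned: 101111 = 47.
Signed: MSB=1 → 47 − 64 = -17.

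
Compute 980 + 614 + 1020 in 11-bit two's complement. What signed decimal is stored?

566

980 + 614 = 1594 → wraps to -454 (11000111010)
-454 + 1020 = 566 (01000110110)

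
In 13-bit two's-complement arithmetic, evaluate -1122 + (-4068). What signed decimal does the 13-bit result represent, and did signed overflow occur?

3002; overflow

-1122 → 1101110011110
-4068 → 1000000011100
  1101110011110
+ 1000000011100
= 0101110111010  (discard carry-out 1)
Result 0101110111010: MSB = 0 → value 3002.
Both addends are negative but the stored result is non-negative: signed overflow. The true value -1122 + (-4068) = -5190 lies outside [-4096, 4095].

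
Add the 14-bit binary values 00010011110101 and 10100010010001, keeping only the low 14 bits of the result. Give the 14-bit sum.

10110110000110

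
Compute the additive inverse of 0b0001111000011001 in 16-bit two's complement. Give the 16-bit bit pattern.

1110000111100111

Invert: 1110000111100110. Add 1: 1110000111100111.
Check: 0001111000011001 = 7705, 1110000111100111 = -7705.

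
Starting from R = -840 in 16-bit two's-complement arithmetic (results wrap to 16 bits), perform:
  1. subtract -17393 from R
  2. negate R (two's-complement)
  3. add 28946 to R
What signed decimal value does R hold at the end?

12393

Start: R = -840 = 1111110010111000.
R = -840 − (-17393) = 16553 = 0100000010101001
R = −(16553) = -16553 = 1011111101010111
R = -16553 + 28946 = 12393 = 0011000001101001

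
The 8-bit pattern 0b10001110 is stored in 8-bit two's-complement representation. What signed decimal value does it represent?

MSB is 1, so the value is negative.
Unsigned reading: 142. Subtract 2^8 = 256: 142 − 256 = -114.

-114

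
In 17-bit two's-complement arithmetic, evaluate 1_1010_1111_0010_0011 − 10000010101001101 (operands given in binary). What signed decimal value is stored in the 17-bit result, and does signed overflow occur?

1_1010_1111_0010_0011 → 11010111100100011 = -20701 (signed)
10000010101001101 = -64179 (signed)
Subtract via negate-and-add: invert 10000010101001101 + 1 = 01111101010110011 (i.e. 64179).
  11010111100100011
+ 01111101010110011
= 01010100111010110  (discard carry-out 1)
Result 01010100111010110: MSB = 0 → value 43478.
Addends (after negating the subtrahend) have opposite signs, so signed overflow cannot occur.

43478; no overflow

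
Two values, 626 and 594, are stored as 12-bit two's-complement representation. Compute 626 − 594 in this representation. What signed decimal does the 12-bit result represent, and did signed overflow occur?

32; no overflow

626 → 001001110010
594 → 001001010010
Subtract via negate-and-add: invert 001001010010 + 1 = 110110101110 (i.e. -594).
  001001110010
+ 110110101110
= 000000100000  (discard carry-out 1)
Result 000000100000: MSB = 0 → value 32.
Addends (after negating the subtrahend) have opposite signs, so signed overflow cannot occur.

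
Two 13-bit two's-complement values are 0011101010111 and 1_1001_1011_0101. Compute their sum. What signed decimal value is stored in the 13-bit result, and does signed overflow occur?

0011101010111 = 1879 (signed)
1_1001_1011_0101 → 1100110110101 = -1611 (signed)
  0011101010111
+ 1100110110101
= 0000100001100  (discard carry-out 1)
Result 0000100001100: MSB = 0 → value 268.
Addends have opposite signs, so signed overflow cannot occur.

268; no overflow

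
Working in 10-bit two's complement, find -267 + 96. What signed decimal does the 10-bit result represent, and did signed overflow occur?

-267 → 1011110101
96 → 0001100000
  1011110101
+ 0001100000
= 1101010101
Result 1101010101: MSB = 1 → 853 − 1024 = -171.
Addends have opposite signs, so signed overflow cannot occur.

-171; no overflow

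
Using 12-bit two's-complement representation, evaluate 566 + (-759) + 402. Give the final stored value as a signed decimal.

566 + (-759) = -193 (111100111111)
-193 + 402 = 209 (000011010001)

209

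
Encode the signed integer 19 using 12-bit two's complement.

19 is non-negative, so write it directly in 12 bits: 000000010011.

000000010011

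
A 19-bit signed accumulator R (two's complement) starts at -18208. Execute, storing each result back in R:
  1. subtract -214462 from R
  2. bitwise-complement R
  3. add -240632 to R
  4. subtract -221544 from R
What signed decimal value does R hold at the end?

Start: R = -18208 = 1111011100011100000.
R = -18208 − (-214462) = 196254 = 0101111111010011110
R = NOT 0101111111010011110 = 1010000000101100001 = -196255
R = -196255 + (-240632) = -436887; wraps to 87401 = 0010101010101101001
R = 87401 − (-221544) = 308945; wraps to -215343 = 1001011011011010001

-215343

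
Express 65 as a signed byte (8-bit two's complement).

65 is non-negative, so write it directly in 8 bits: 01000001.

01000001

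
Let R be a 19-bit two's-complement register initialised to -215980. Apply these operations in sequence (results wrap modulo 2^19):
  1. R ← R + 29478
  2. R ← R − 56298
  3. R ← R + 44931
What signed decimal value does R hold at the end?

-197869

Start: R = -215980 = 1001011010001010100.
R = -215980 + 29478 = -186502 = 1010010011101111010
R = -186502 − 56298 = -242800 = 1000100101110010000
R = -242800 + 44931 = -197869 = 1001111101100010011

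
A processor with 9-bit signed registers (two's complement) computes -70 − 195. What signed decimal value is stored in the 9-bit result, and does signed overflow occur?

-70 → 110111010
195 → 011000011
Subtract via negate-and-add: invert 011000011 + 1 = 100111101 (i.e. -195).
  110111010
+ 100111101
= 011110111  (discard carry-out 1)
Result 011110111: MSB = 0 → value 247.
Both addends (after negating the subtrahend) are negative but the stored result is non-negative: signed overflow. The true value -70 − 195 = -265 lies outside [-256, 255].

247; overflow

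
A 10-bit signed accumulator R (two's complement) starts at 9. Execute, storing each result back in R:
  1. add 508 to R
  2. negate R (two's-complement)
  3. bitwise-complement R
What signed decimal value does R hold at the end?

-508

Start: R = 9 = 0000001001.
R = 9 + 508 = 517; wraps to -507 = 1000000101
R = −(-507) = 507 = 0111111011
R = NOT 0111111011 = 1000000100 = -508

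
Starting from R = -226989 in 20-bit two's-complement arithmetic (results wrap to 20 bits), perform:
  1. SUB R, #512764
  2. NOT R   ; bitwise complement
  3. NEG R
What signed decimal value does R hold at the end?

Start: R = -226989 = 11001000100101010011.
R = -226989 − 512764 = -739753; wraps to 308823 = 01001011011001010111
R = NOT 01001011011001010111 = 10110100100110101000 = -308824
R = −(-308824) = 308824 = 01001011011001011000

308824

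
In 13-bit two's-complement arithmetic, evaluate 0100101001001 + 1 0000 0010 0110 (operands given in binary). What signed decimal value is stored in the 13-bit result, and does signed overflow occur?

-1681; no overflow

0100101001001 = 2377 (signed)
1 0000 0010 0110 → 1000000100110 = -4058 (signed)
  0100101001001
+ 1000000100110
= 1100101101111
Result 1100101101111: MSB = 1 → 6511 − 8192 = -1681.
Addends have opposite signs, so signed overflow cannot occur.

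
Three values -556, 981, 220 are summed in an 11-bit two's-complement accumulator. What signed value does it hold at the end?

-556 + 981 = 425 (00110101001)
425 + 220 = 645 (01010000101)

645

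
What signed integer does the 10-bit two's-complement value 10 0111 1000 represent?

MSB is 1, so the value is negative.
Unsigned reading: 632. Subtract 2^10 = 1024: 632 − 1024 = -392.

-392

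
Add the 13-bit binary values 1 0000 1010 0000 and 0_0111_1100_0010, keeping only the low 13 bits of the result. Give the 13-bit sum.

1100001100010

  1000010100000
+ 0011111000010
= 1100001100010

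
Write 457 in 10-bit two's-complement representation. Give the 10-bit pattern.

457 is non-negative, so write it directly in 10 bits: 0111001001.

0111001001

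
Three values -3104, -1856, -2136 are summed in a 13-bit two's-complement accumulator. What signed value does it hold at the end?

-3104 + (-1856) = -4960 → wraps to 3232 (0110010100000)
3232 + (-2136) = 1096 (0010001001000)

1096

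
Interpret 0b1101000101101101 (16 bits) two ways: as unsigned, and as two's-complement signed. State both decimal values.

Unsigned: 1101000101101101 = 53613.
Signed: MSB=1 → 53613 − 65536 = -11923.

unsigned = 53613, signed = -11923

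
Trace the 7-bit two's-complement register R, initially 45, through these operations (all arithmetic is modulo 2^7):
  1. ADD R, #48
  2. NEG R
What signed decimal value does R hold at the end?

35

Start: R = 45 = 0101101.
R = 45 + 48 = 93; wraps to -35 = 1011101
R = −(-35) = 35 = 0100011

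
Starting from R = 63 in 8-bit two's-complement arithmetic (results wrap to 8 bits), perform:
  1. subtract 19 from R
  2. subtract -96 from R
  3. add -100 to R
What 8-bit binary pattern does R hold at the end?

Start: R = 63 = 00111111.
R = 63 − 19 = 44 = 00101100
R = 44 − (-96) = 140; wraps to -116 = 10001100
R = -116 + (-100) = -216; wraps to 40 = 00101000

00101000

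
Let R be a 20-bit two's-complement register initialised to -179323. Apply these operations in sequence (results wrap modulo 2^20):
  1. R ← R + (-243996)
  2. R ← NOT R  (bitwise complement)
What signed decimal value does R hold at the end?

Start: R = -179323 = 11010100001110000101.
R = -179323 + (-243996) = -423319 = 10011000101001101001
R = NOT 10011000101001101001 = 01100111010110010110 = 423318

423318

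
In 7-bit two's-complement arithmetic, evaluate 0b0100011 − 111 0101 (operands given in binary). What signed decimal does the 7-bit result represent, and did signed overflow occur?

0b0100011 → 0100011 = 35 (signed)
111 0101 → 1110101 = -11 (signed)
Subtract via negate-and-add: invert 1110101 + 1 = 0001011 (i.e. 11).
  0100011
+ 0001011
= 0101110
Result 0101110: MSB = 0 → value 46.
Both addends (after negating the subtrahend) are non-negative and so is the stored result: no signed overflow.

46; no overflow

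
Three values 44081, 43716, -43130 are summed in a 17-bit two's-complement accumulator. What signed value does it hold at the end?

44667

44081 + 43716 = 87797 → wraps to -43275 (10101011011110101)
-43275 + (-43130) = -86405 → wraps to 44667 (01010111001111011)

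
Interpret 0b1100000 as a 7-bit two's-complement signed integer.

MSB is 1, so the value is negative.
Invert: 0011111. Add 1: 0100000 = 32. So the value is −32.

-32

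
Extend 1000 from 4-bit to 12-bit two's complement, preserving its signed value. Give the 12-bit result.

MSB of 1000 is 1; replicate it into the new high bits.
11111111|1000 → 111111111000 (still -8).

111111111000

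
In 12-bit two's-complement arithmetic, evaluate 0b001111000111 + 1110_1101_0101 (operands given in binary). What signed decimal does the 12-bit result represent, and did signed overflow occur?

0b001111000111 → 001111000111 = 967 (signed)
1110_1101_0101 → 111011010101 = -299 (signed)
  001111000111
+ 111011010101
= 001010011100  (discard carry-out 1)
Result 001010011100: MSB = 0 → value 668.
Addends have opposite signs, so signed overflow cannot occur.

668; no overflow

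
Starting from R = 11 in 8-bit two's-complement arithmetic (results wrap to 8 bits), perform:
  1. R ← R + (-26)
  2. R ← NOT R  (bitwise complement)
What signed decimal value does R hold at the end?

14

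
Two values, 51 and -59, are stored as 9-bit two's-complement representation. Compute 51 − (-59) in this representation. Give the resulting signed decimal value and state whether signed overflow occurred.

110; no overflow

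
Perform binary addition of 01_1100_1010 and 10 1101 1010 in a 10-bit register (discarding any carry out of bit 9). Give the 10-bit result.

  0111001010
+ 1011011010
= 0010100100  (discard carry-out 1)

0010100100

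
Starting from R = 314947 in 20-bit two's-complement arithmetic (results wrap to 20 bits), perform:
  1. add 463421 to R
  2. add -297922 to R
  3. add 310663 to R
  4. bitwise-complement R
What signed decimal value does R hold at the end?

257466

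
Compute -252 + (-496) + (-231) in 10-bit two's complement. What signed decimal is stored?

45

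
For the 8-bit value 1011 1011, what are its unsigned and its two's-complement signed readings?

Unsigned: 10111011 = 187.
Signed: MSB=1 → 187 − 256 = -69.

unsigned = 187, signed = -69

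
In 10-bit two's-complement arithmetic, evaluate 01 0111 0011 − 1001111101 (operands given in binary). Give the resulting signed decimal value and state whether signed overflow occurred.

-266; overflow

01 0111 0011 → 0101110011 = 371 (signed)
1001111101 = -387 (signed)
Subtract via negate-and-add: invert 1001111101 + 1 = 0110000011 (i.e. 387).
  0101110011
+ 0110000011
= 1011110110
Result 1011110110: MSB = 1 → 758 − 1024 = -266.
Both addends (after negating the subtrahend) are non-negative but the stored result is negative: signed overflow. The true value 371 − (-387) = 758 lies outside [-512, 511].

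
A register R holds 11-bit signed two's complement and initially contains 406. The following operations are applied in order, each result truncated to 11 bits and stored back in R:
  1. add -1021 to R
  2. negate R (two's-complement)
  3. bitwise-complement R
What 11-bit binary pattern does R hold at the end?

10110011000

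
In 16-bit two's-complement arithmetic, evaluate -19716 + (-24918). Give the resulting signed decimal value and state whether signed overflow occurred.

20902; overflow

-19716 → 1011001011111100
-24918 → 1001111010101010
  1011001011111100
+ 1001111010101010
= 0101000110100110  (discard carry-out 1)
Result 0101000110100110: MSB = 0 → value 20902.
Both addends are negative but the stored result is non-negative: signed overflow. The true value -19716 + (-24918) = -44634 lies outside [-32768, 32767].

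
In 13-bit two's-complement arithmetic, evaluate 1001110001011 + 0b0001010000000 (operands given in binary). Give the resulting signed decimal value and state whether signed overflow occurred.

1001110001011 = -3189 (signed)
0b0001010000000 → 0001010000000 = 640 (signed)
  1001110001011
+ 0001010000000
= 1011000001011
Result 1011000001011: MSB = 1 → 5643 − 8192 = -2549.
Addends have opposite signs, so signed overflow cannot occur.

-2549; no overflow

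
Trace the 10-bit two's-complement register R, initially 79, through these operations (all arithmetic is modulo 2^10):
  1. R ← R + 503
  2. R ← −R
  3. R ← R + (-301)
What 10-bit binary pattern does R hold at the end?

0010001101

Start: R = 79 = 0001001111.
R = 79 + 503 = 582; wraps to -442 = 1001000110
R = −(-442) = 442 = 0110111010
R = 442 + (-301) = 141 = 0010001101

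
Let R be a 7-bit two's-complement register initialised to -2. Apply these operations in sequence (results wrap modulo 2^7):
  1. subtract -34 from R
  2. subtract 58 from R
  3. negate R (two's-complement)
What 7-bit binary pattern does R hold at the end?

0011010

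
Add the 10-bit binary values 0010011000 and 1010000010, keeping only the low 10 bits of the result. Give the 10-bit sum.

1100011010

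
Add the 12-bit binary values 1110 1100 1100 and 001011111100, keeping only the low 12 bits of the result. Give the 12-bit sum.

  111011001100
+ 001011111100
= 000111001000  (discard carry-out 1)

000111001000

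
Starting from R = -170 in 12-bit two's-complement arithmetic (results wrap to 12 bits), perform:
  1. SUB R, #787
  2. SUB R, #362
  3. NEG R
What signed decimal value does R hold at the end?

Start: R = -170 = 111101010110.
R = -170 − 787 = -957 = 110001000011
R = -957 − 362 = -1319 = 101011011001
R = −(-1319) = 1319 = 010100100111

1319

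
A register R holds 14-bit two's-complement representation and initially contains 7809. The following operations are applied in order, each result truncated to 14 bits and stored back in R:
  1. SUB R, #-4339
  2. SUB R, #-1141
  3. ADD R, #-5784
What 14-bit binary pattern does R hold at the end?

01110101010001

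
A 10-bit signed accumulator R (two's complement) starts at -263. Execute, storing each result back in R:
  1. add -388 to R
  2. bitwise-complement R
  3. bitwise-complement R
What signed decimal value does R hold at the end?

373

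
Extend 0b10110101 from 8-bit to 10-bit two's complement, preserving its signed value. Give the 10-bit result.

MSB of 10110101 is 1; replicate it into the new high bits.
11|10110101 → 1110110101 (still -75).

1110110101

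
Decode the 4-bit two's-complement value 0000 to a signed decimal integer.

0

MSB is 0, so the value is non-negative: 0000 = 0.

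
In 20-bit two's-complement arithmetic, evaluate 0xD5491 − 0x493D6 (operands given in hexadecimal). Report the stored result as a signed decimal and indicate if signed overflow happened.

-474949; no overflow

0xD5491 = 11010101010010010001 = -174959 (signed)
0x493D6 = 01001001001111010110 = 299990 (signed)
Subtract via negate-and-add: invert 01001001001111010110 + 1 = 10110110110000101010 (i.e. -299990).
  11010101010010010001
+ 10110110110000101010
= 10001100000010111011  (discard carry-out 1)
Result 10001100000010111011: MSB = 1 → 573627 − 1048576 = -474949.
Both addends (after negating the subtrahend) are negative and so is the stored result: no signed overflow.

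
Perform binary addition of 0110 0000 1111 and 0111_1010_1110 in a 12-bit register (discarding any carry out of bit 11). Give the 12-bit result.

110110111101

  011000001111
+ 011110101110
= 110110111101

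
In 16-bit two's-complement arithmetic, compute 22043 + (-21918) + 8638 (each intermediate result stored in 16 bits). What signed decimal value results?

8763

22043 + (-21918) = 125 (0000000001111101)
125 + 8638 = 8763 (0010001000111011)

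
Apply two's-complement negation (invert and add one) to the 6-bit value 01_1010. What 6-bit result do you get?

Invert: 100101. Add 1: 100110.
Check: 011010 = 26, 100110 = -26.

100110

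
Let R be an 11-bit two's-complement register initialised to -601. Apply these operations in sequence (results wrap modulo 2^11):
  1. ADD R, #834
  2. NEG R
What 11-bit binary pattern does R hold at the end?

11100010111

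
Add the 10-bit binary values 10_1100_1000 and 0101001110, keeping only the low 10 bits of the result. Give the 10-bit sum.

0000010110

  1011001000
+ 0101001110
= 0000010110  (discard carry-out 1)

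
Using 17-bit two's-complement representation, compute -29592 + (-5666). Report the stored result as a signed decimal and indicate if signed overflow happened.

-35258; no overflow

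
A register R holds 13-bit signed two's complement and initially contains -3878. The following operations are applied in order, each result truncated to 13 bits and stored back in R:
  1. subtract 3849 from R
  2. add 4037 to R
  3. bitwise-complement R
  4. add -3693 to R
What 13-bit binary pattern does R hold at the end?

Start: R = -3878 = 1000011011010.
R = -3878 − 3849 = -7727; wraps to 465 = 0000111010001
R = 465 + 4037 = 4502; wraps to -3690 = 1000110010110
R = NOT 1000110010110 = 0111001101001 = 3689
R = 3689 + (-3693) = -4 = 1111111111100

1111111111100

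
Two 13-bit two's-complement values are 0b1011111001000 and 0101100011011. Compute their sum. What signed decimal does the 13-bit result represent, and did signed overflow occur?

739; no overflow

0b1011111001000 → 1011111001000 = -2104 (signed)
0101100011011 = 2843 (signed)
  1011111001000
+ 0101100011011
= 0001011100011  (discard carry-out 1)
Result 0001011100011: MSB = 0 → value 739.
Addends have opposite signs, so signed overflow cannot occur.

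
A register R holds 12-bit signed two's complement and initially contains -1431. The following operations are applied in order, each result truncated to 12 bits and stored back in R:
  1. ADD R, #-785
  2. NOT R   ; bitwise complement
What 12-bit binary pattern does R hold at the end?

100010100111

Start: R = -1431 = 101001101001.
R = -1431 + (-785) = -2216; wraps to 1880 = 011101011000
R = NOT 011101011000 = 100010100111 = -1881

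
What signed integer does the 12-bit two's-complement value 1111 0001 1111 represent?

MSB is 1, so the value is negative.
Invert: 000011100000. Add 1: 000011100001 = 225. So the value is −225.

-225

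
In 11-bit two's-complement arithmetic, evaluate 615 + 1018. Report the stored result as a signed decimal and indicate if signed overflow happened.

615 → 01001100111
1018 → 01111111010
  01001100111
+ 01111111010
= 11001100001
Result 11001100001: MSB = 1 → 1633 − 2048 = -415.
Both addends are non-negative but the stored result is negative: signed overflow. The true value 615 + 1018 = 1633 lies outside [-1024, 1023].

-415; overflow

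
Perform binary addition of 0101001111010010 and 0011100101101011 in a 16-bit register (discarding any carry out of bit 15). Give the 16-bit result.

  0101001111010010
+ 0011100101101011
= 1000110100111101

1000110100111101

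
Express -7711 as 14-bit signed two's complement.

10000111100001

|-7711| = 7711 = 01111000011111 in 14 bits.
Invert the bits: 10000111100000. Add 1: 10000111100001.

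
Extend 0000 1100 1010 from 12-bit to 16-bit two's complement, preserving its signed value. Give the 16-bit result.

0000000011001010

MSB of 000011001010 is 0; replicate it into the new high bits.
0000|000011001010 → 0000000011001010 (still 202).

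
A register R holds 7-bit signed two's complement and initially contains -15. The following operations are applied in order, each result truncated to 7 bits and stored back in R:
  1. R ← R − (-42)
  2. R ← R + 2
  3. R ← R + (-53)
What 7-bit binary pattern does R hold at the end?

Start: R = -15 = 1110001.
R = -15 − (-42) = 27 = 0011011
R = 27 + 2 = 29 = 0011101
R = 29 + (-53) = -24 = 1101000

1101000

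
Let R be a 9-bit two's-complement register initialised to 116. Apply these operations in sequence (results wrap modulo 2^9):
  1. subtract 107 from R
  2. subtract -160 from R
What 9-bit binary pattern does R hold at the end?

010101001

Start: R = 116 = 001110100.
R = 116 − 107 = 9 = 000001001
R = 9 − (-160) = 169 = 010101001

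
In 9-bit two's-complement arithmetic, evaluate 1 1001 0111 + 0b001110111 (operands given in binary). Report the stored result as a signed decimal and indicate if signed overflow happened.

1 1001 0111 → 110010111 = -105 (signed)
0b001110111 → 001110111 = 119 (signed)
  110010111
+ 001110111
= 000001110  (discard carry-out 1)
Result 000001110: MSB = 0 → value 14.
Addends have opposite signs, so signed overflow cannot occur.

14; no overflow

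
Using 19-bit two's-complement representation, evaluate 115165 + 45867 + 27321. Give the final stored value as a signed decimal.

115165 + 45867 = 161032 (0100111010100001000)
161032 + 27321 = 188353 (0101101111111000001)

188353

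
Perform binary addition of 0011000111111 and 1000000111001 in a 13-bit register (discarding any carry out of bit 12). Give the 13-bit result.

1011001111000

  0011000111111
+ 1000000111001
= 1011001111000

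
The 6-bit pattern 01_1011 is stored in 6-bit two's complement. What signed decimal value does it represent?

MSB is 0, so the value is non-negative: 011011 = 27.

27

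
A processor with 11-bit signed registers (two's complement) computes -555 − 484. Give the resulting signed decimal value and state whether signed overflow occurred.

1009; overflow

-555 → 10111010101
484 → 00111100100
Subtract via negate-and-add: invert 00111100100 + 1 = 11000011100 (i.e. -484).
  10111010101
+ 11000011100
= 01111110001  (discard carry-out 1)
Result 01111110001: MSB = 0 → value 1009.
Both addends (after negating the subtrahend) are negative but the stored result is non-negative: signed overflow. The true value -555 − 484 = -1039 lies outside [-1024, 1023].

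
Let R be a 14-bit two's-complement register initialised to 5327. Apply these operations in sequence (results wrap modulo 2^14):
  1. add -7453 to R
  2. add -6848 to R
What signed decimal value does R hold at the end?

7410

Start: R = 5327 = 01010011001111.
R = 5327 + (-7453) = -2126 = 11011110110010
R = -2126 + (-6848) = -8974; wraps to 7410 = 01110011110010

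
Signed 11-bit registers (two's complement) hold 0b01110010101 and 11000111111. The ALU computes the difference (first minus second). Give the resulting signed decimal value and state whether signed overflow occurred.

-682; overflow

0b01110010101 → 01110010101 = 917 (signed)
11000111111 = -449 (signed)
Subtract via negate-and-add: invert 11000111111 + 1 = 00111000001 (i.e. 449).
  01110010101
+ 00111000001
= 10101010110
Result 10101010110: MSB = 1 → 1366 − 2048 = -682.
Both addends (after negating the subtrahend) are non-negative but the stored result is negative: signed overflow. The true value 917 − (-449) = 1366 lies outside [-1024, 1023].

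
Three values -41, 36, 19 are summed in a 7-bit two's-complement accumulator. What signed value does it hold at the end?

14

-41 + 36 = -5 (1111011)
-5 + 19 = 14 (0001110)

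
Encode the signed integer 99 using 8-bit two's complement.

99 is non-negative, so write it directly in 8 bits: 01100011.

01100011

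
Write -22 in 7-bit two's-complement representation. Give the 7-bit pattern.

|-22| = 22 = 0010110 in 7 bits.
Invert the bits: 1101001. Add 1: 1101010.

1101010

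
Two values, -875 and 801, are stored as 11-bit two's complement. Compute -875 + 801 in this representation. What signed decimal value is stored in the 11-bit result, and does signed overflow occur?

-875 → 10010010101
801 → 01100100001
  10010010101
+ 01100100001
= 11110110110
Result 11110110110: MSB = 1 → 1974 − 2048 = -74.
Addends have opposite signs, so signed overflow cannot occur.

-74; no overflow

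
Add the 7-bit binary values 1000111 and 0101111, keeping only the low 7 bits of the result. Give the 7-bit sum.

1110110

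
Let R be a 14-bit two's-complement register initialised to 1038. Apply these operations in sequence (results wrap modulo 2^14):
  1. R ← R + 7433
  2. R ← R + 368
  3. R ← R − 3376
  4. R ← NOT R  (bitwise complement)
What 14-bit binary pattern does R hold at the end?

Start: R = 1038 = 00010000001110.
R = 1038 + 7433 = 8471; wraps to -7913 = 10000100010111
R = -7913 + 368 = -7545 = 10001010000111
R = -7545 − 3376 = -10921; wraps to 5463 = 01010101010111
R = NOT 01010101010111 = 10101010101000 = -5464

10101010101000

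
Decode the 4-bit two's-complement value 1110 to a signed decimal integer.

-2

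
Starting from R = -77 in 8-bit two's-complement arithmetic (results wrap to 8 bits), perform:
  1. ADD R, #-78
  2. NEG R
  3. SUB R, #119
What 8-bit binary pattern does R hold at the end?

00100100

Start: R = -77 = 10110011.
R = -77 + (-78) = -155; wraps to 101 = 01100101
R = −(101) = -101 = 10011011
R = -101 − 119 = -220; wraps to 36 = 00100100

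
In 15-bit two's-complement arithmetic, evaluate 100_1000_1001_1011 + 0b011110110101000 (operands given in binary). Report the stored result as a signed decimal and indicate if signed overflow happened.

100_1000_1001_1011 → 100100010011011 = -14181 (signed)
0b011110110101000 → 011110110101000 = 15784 (signed)
  100100010011011
+ 011110110101000
= 000011001000011  (discard carry-out 1)
Result 000011001000011: MSB = 0 → value 1603.
Addends have opposite signs, so signed overflow cannot occur.

1603; no overflow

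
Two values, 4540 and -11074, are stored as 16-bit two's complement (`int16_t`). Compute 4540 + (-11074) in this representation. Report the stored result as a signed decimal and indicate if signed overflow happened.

-6534; no overflow

4540 → 0001000110111100
-11074 → 1101010010111110
  0001000110111100
+ 1101010010111110
= 1110011001111010
Result 1110011001111010: MSB = 1 → 59002 − 65536 = -6534.
Addends have opposite signs, so signed overflow cannot occur.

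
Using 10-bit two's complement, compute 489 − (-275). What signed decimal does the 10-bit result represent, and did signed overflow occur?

489 → 0111101001
-275 → 1011101101
Subtract via negate-and-add: invert 1011101101 + 1 = 0100010011 (i.e. 275).
  0111101001
+ 0100010011
= 1011111100
Result 1011111100: MSB = 1 → 764 − 1024 = -260.
Both addends (after negating the subtrahend) are non-negative but the stored result is negative: signed overflow. The true value 489 − (-275) = 764 lies outside [-512, 511].

-260; overflow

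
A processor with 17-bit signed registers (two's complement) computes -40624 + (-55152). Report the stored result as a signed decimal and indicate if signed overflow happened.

35296; overflow

-40624 → 10110000101010000
-55152 → 10010100010010000
  10110000101010000
+ 10010100010010000
= 01000100111100000  (discard carry-out 1)
Result 01000100111100000: MSB = 0 → value 35296.
Both addends are negative but the stored result is non-negative: signed overflow. The true value -40624 + (-55152) = -95776 lies outside [-65536, 65535].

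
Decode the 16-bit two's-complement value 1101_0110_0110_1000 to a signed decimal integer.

-10648

MSB is 1, so the value is negative.
Unsigned reading: 54888. Subtract 2^16 = 65536: 54888 − 65536 = -10648.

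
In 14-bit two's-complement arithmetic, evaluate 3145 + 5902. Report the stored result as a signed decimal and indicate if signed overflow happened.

-7337; overflow

3145 → 00110001001001
5902 → 01011100001110
  00110001001001
+ 01011100001110
= 10001101010111
Result 10001101010111: MSB = 1 → 9047 − 16384 = -7337.
Both addends are non-negative but the stored result is negative: signed overflow. The true value 3145 + 5902 = 9047 lies outside [-8192, 8191].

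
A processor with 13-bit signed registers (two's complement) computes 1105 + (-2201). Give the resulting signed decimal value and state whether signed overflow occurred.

-1096; no overflow

1105 → 0010001010001
-2201 → 1011101100111
  0010001010001
+ 1011101100111
= 1101110111000
Result 1101110111000: MSB = 1 → 7096 − 8192 = -1096.
Addends have opposite signs, so signed overflow cannot occur.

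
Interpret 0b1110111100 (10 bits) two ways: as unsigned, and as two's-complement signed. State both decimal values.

unsigned = 956, signed = -68

Unsigned: 1110111100 = 956.
Signed: MSB=1 → 956 − 1024 = -68.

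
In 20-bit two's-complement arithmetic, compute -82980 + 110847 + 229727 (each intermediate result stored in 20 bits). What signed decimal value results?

257594

-82980 + 110847 = 27867 (00000110110011011011)
27867 + 229727 = 257594 (00111110111000111010)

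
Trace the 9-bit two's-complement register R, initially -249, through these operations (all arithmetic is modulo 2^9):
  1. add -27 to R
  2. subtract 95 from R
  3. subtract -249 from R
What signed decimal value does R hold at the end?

Start: R = -249 = 100000111.
R = -249 + (-27) = -276; wraps to 236 = 011101100
R = 236 − 95 = 141 = 010001101
R = 141 − (-249) = 390; wraps to -122 = 110000110

-122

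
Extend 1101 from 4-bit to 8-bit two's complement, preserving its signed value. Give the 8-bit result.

11111101

MSB of 1101 is 1; replicate it into the new high bits.
1111|1101 → 11111101 (still -3).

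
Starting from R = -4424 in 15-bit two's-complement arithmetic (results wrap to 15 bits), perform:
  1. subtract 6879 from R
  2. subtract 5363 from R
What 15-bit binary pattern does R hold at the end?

011111011100110

Start: R = -4424 = 110111010111000.
R = -4424 − 6879 = -11303 = 101001111011001
R = -11303 − 5363 = -16666; wraps to 16102 = 011111011100110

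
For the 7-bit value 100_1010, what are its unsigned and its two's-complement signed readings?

unsigned = 74, signed = -54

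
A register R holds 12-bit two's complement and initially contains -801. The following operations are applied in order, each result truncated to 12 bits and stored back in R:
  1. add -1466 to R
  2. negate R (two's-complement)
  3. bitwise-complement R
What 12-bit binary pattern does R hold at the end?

Start: R = -801 = 110011011111.
R = -801 + (-1466) = -2267; wraps to 1829 = 011100100101
R = −(1829) = -1829 = 100011011011
R = NOT 100011011011 = 011100100100 = 1828

011100100100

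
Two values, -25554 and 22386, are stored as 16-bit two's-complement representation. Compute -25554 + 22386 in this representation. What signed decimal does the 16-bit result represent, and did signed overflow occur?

-3168; no overflow

-25554 → 1001110000101110
22386 → 0101011101110010
  1001110000101110
+ 0101011101110010
= 1111001110100000
Result 1111001110100000: MSB = 1 → 62368 − 65536 = -3168.
Addends have opposite signs, so signed overflow cannot occur.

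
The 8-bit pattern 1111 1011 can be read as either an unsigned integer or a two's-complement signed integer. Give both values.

Unsigned: 11111011 = 251.
Signed: MSB=1 → 251 − 256 = -5.

unsigned = 251, signed = -5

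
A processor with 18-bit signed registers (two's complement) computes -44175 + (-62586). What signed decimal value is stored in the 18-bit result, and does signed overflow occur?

-106761; no overflow

-44175 → 110101001101110001
-62586 → 110000101110000110
  110101001101110001
+ 110000101110000110
= 100101111011110111  (discard carry-out 1)
Result 100101111011110111: MSB = 1 → 155383 − 262144 = -106761.
Both addends are negative and so is the stored result: no signed overflow.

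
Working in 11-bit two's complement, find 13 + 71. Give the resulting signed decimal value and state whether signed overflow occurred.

84; no overflow

13 → 00000001101
71 → 00001000111
  00000001101
+ 00001000111
= 00001010100
Result 00001010100: MSB = 0 → value 84.
Both addends are non-negative and so is the stored result: no signed overflow.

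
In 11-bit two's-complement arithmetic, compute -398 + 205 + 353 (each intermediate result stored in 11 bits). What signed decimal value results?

160

-398 + 205 = -193 (11100111111)
-193 + 353 = 160 (00010100000)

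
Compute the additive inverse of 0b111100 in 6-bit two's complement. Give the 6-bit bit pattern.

000100

Invert: 000011. Add 1: 000100.
Check: 111100 = -4, 000100 = 4.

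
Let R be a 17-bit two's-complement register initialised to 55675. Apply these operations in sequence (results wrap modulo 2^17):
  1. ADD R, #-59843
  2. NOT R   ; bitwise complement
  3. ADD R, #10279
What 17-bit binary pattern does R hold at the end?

00011100001101110

Start: R = 55675 = 01101100101111011.
R = 55675 + (-59843) = -4168 = 11110111110111000
R = NOT 11110111110111000 = 00001000001000111 = 4167
R = 4167 + 10279 = 14446 = 00011100001101110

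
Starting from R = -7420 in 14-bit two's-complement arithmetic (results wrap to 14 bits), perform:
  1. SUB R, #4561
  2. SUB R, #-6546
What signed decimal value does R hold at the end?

-5435

Start: R = -7420 = 10001100000100.
R = -7420 − 4561 = -11981; wraps to 4403 = 01000100110011
R = 4403 − (-6546) = 10949; wraps to -5435 = 10101011000101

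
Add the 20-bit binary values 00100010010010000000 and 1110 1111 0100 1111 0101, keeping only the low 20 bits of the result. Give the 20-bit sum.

  00100010010010000000
+ 11101111010011110101
= 00010001100101110101  (discard carry-out 1)

00010001100101110101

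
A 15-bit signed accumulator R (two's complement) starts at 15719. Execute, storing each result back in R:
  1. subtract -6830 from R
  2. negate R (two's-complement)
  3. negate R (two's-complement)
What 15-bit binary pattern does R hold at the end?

Start: R = 15719 = 011110101100111.
R = 15719 − (-6830) = 22549; wraps to -10219 = 101100000010101
R = −(-10219) = 10219 = 010011111101011
R = −(10219) = -10219 = 101100000010101

101100000010101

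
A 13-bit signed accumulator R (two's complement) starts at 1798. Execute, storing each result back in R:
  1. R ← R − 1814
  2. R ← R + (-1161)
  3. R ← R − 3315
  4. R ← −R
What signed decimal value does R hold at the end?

-3700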